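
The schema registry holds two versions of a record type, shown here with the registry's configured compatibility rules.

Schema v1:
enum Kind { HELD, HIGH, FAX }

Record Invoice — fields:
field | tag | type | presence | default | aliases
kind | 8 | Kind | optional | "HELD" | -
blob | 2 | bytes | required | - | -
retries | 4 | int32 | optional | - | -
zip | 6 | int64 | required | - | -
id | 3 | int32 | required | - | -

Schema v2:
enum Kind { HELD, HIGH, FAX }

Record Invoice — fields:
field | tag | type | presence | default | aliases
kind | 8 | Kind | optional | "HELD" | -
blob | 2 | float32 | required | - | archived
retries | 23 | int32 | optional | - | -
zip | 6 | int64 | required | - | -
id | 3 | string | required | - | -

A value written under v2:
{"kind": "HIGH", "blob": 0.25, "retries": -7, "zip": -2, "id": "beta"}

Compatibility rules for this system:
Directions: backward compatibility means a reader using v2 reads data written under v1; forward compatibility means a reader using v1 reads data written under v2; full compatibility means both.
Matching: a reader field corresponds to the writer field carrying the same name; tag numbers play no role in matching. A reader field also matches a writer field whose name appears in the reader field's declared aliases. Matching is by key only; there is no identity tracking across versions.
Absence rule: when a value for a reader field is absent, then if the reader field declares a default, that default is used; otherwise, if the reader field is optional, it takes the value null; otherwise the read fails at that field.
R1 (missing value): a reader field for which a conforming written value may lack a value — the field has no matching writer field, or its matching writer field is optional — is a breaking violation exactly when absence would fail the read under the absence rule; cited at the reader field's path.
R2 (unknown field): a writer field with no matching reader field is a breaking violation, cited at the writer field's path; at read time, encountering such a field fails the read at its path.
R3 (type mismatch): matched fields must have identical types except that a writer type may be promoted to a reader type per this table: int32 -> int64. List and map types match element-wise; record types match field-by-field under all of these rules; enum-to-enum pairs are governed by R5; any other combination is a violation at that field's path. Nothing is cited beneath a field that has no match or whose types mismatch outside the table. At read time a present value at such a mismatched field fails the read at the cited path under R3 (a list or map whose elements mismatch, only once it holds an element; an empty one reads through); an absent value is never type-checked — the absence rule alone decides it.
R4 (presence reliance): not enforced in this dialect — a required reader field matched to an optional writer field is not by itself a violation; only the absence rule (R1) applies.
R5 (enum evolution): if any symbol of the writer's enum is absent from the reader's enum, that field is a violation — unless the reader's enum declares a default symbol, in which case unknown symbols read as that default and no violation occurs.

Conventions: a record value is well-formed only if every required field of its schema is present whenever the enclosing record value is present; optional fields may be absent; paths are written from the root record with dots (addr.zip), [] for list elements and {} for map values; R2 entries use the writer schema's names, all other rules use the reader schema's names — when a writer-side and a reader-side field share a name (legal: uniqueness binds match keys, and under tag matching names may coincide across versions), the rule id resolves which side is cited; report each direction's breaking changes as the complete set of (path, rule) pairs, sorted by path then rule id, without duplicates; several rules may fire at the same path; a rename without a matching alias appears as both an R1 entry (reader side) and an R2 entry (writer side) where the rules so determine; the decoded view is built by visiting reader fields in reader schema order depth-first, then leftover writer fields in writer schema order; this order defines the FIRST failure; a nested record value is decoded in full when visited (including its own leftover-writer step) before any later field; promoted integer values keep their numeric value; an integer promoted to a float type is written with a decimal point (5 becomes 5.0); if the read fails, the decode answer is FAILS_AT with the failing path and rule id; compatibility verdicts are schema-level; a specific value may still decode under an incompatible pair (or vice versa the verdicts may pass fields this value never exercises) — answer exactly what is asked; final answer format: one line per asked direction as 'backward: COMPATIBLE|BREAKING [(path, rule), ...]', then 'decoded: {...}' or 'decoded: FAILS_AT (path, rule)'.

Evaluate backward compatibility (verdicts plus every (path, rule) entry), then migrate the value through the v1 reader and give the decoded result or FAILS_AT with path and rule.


arrows below run writer -> reader for Invoice
backward on Invoice — v2 reading data written by v1:
  Kind -> Kind, writer optional: kind aligns to kind
  bytes -> float32, writer required: blob aligns to blob
  int32 -> int32, writer optional: retries aligns to retries
  int64 -> int64, writer required: zip aligns to zip
  int32 -> string, writer required: id aligns to id
  violation R3 at blob
  violation R3 at id
  => backward verdict for Invoice: BREAKING, 2 violation(s)
migrating the Invoice value to v1:
  kind := "HIGH"
  read fails at blob under R3
  => FAILS_AT (blob, R3)
the rest of the Invoice diff is inert for this question:
  field retries in record Invoice: tag 4 changed to 23 -> inert for the asked Invoice verdict: nothing fires

backward: BREAKING [(blob, R3), (id, R3)]; decoded: FAILS_AT (blob, R3)


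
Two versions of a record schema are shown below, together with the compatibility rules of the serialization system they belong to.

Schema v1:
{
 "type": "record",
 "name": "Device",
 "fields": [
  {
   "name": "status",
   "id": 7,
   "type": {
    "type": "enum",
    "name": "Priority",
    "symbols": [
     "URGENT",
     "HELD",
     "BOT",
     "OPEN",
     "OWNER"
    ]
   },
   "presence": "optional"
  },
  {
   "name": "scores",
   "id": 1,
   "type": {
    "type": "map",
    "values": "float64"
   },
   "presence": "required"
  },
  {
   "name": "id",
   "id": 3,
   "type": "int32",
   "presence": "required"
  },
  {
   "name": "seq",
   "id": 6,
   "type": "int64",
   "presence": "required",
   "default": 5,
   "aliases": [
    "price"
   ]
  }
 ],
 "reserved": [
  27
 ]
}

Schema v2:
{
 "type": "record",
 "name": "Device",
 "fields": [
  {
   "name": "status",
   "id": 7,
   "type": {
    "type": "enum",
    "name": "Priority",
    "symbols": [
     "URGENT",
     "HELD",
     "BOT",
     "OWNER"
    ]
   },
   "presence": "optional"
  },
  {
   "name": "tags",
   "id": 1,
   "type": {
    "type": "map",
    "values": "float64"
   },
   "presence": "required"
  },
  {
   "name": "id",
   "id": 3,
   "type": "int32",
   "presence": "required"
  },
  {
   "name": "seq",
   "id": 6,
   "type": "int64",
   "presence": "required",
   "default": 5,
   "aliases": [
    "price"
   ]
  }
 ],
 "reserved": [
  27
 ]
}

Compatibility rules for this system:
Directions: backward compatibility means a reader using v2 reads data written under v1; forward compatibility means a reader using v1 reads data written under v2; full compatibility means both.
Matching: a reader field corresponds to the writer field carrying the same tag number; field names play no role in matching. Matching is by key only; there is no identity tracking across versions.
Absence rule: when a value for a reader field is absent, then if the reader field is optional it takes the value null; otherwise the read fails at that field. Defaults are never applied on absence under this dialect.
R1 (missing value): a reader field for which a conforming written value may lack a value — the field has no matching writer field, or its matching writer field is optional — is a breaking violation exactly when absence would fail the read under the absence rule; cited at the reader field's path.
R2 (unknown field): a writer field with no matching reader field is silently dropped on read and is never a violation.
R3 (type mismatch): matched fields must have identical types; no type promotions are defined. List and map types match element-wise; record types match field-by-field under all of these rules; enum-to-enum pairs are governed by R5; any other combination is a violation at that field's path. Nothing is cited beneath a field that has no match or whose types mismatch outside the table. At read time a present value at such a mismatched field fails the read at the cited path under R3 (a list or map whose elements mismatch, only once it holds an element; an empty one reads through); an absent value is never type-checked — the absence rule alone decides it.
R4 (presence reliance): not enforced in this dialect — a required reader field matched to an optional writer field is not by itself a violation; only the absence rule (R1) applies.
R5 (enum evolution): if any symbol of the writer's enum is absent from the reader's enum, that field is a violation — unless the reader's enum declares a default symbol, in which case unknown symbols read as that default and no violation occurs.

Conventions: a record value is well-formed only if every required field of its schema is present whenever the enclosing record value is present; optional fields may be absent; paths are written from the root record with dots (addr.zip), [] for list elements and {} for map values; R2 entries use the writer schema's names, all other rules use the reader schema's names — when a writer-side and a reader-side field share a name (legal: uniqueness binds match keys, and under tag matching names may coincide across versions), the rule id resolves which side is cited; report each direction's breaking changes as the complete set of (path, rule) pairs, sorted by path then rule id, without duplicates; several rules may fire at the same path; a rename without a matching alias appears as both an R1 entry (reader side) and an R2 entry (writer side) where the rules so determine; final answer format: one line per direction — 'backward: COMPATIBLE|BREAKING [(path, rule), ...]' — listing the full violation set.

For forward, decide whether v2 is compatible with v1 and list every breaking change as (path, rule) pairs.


in Device below, arrows point writer -> reader
forward pass over Device, reader schema v1, writer schema v2:
  status: paired with writer status (Priority -> Priority; writer optional)
  scores: paired with writer tags (map<string, float64> -> map<string, float64>; writer required)
  id: paired with writer id (int32 -> int32; writer required)
  seq: paired with writer seq (int64 -> int64; writer required)
  => forward: COMPATIBLE
diffs on Device not affecting the asked answer:
  enum Priority (field status in record Device): symbol OPEN removed -> its effect on Device is confined to the backward direction, not asked
  renamed field scores to tags in record Device -> no rule fires on it in Device's dialect; the asked verdict holds

forward: COMPATIBLE []


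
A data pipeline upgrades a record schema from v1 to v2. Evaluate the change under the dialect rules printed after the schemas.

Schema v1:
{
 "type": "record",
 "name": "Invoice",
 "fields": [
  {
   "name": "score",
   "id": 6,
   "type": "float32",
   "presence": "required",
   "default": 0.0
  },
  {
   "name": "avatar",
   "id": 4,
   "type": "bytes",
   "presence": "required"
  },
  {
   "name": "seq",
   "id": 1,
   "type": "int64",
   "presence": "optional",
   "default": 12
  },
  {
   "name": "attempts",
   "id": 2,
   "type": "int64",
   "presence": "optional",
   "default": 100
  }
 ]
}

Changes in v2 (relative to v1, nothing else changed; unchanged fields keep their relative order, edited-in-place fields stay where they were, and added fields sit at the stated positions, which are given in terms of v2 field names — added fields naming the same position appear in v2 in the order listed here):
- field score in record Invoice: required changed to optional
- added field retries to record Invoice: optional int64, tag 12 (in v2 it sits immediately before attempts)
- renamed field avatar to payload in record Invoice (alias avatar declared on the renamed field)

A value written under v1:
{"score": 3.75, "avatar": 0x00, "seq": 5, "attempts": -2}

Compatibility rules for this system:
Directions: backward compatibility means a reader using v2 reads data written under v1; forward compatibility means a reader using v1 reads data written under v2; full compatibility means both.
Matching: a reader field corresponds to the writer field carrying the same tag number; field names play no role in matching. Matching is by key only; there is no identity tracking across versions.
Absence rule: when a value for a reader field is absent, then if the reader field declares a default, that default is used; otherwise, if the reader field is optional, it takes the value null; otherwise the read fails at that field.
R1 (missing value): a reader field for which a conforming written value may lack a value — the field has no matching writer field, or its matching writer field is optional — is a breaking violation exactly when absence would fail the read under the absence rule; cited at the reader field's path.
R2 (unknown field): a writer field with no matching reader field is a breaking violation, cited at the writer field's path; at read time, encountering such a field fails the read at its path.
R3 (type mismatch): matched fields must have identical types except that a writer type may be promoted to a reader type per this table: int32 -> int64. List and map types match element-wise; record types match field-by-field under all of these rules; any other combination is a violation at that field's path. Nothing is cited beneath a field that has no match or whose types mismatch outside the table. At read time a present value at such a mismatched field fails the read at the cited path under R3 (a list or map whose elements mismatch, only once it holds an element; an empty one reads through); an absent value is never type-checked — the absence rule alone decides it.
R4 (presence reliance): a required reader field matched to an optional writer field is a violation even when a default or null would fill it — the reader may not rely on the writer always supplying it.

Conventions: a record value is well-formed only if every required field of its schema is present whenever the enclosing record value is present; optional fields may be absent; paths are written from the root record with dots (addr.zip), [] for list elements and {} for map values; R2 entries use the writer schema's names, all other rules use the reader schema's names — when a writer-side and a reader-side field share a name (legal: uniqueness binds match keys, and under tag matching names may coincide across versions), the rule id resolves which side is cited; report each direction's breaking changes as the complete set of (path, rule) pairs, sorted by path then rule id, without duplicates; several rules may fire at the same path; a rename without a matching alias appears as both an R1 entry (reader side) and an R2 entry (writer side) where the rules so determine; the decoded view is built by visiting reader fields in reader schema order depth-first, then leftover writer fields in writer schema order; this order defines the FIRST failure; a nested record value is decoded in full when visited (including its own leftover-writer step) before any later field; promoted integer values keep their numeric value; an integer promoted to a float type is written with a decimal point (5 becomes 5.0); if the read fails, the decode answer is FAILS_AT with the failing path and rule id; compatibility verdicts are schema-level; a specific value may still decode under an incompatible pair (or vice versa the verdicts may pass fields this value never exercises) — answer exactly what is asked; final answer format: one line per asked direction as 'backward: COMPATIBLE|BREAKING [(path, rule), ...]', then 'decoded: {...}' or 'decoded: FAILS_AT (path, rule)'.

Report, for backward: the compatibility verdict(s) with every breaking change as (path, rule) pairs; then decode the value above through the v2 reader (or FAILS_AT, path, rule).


backward: COMPATIBLE []; decoded: {"score": 3.75, "payload": 0x00, "seq": 5, "retries": null, "attempts": -2}

in Invoice below, arrows point writer -> reader
checking backward for Invoice: reader v2 against writer v1:
  float32 -> float32, writer required: score aligns to score
  bytes -> bytes, writer required: payload aligns to avatar
  int64 -> int64, writer optional: seq aligns to seq
  no writer field matches reader retries
  int64 -> int64, writer optional: attempts aligns to attempts
  => backward: COMPATIBLE
decoding the Invoice value with the v2 reader:
  score := 3.75
  payload := 0x00 (from writer avatar)
  seq := 5
  retries := null (missing; optional => null)
  attempts := -2
  => decoded: {"score": 3.75, "payload": 0x00, "seq": 5, "retries": null, "attempts": -2}
diffs on Invoice not affecting the asked answer:
  field score in record Invoice: required changed to optional -> fires only in the forward direction of Invoice, which is not asked here


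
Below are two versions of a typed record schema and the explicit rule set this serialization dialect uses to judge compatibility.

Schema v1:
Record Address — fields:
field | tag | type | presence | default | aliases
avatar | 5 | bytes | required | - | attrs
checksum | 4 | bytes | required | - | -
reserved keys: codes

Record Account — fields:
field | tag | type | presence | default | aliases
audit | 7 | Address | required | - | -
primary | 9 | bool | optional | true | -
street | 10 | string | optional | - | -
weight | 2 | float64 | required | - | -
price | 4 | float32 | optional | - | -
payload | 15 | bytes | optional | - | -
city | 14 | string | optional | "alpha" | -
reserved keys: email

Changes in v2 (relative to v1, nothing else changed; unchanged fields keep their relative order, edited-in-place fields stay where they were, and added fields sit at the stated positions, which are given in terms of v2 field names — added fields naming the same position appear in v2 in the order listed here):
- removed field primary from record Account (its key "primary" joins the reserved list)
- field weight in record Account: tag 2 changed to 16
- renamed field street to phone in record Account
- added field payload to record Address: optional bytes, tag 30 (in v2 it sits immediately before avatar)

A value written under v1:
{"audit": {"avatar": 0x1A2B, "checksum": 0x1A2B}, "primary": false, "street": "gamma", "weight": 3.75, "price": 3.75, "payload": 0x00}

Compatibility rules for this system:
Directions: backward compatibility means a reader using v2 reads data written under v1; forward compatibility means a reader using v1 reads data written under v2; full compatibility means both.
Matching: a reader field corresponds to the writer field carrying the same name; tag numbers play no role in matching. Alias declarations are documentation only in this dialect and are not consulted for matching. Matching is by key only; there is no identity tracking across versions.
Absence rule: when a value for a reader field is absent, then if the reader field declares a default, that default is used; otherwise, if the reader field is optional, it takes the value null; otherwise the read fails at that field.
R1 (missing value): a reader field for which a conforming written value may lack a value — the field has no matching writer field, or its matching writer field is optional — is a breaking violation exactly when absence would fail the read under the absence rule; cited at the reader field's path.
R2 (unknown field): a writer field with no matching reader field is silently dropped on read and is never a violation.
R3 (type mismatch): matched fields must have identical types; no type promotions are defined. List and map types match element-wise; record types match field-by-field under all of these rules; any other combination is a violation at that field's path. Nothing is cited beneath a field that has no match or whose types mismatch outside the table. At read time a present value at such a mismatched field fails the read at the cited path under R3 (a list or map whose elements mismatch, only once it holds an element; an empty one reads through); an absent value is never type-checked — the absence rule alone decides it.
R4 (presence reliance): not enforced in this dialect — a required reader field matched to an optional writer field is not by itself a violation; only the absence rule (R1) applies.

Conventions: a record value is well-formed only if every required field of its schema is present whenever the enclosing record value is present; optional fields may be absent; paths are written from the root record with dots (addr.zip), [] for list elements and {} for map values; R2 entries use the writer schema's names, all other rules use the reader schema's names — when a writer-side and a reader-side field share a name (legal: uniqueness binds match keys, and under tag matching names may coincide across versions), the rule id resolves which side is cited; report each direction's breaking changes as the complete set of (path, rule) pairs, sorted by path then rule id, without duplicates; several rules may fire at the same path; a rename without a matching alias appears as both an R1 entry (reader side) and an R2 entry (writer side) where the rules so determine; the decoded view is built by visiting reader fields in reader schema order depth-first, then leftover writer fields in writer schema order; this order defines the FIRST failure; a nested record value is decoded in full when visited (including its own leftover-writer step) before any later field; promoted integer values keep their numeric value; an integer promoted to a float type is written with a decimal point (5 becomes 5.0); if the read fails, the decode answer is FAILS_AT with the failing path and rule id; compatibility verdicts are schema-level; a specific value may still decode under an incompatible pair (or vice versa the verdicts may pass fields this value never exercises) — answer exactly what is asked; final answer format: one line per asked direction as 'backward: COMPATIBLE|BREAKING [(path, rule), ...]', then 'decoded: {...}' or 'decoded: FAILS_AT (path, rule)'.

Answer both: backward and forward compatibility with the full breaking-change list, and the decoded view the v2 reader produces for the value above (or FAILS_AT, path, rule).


backward: COMPATIBLE []; forward: COMPATIBLE []; decoded: {"audit": {"payload": null, "avatar": 0x1A2B, "checksum": 0x1A2B}, "phone": null, "weight": 3.75, "price": 3.75, "payload": 0x00, "city": "alpha"}

the writer's type comes first in each Account pair
backward pass over Account, reader schema v2, writer schema v1:
  audit: Address -> Address, writer required; from audit
  phone: no writer-side match
  weight: float64 -> float64, writer required; from weight
  price: float32 -> float32, writer optional; from price
  payload: bytes -> bytes, writer optional; from payload
  city: string -> string, writer optional; from city
  writer primary: unknown to reader
  writer street: unknown to reader
  audit.payload: no writer-side match
  audit.avatar: bytes -> bytes, writer required; from audit.avatar
  audit.checksum: bytes -> bytes, writer required; from audit.checksum
  nothing fires on Account: backward is COMPATIBLE
forward pass over Account, reader schema v1, writer schema v2:
  audit: Address -> Address, writer required; from audit
  primary: no writer-side match
  street: no writer-side match
  weight: float64 -> float64, writer required; from weight
  price: float32 -> float32, writer optional; from price
  payload: bytes -> bytes, writer optional; from payload
  city: string -> string, writer optional; from city
  writer phone: unknown to reader
  audit.avatar: bytes -> bytes, writer required; from audit.avatar
  audit.checksum: bytes -> bytes, writer required; from audit.checksum
  writer audit.payload: unknown to reader
  nothing fires on Account: forward is COMPATIBLE
decode walk for Account under reader schema v2:
  audit.payload := null (absent, optional -> null)
  audit.avatar := 0x1A2B
  audit.checksum := 0x1A2B
  phone := null (absent, optional -> null)
  weight := 3.75
  price := 3.75
  payload := 0x00
  city := "alpha" (absent -> default)
  writer primary: unknown -> dropped
  writer street: unknown -> dropped
  => decoded: {"audit": {"payload": null, "avatar": 0x1A2B, "checksum": 0x1A2B}, "phone": null, "weight": 3.75, "price": 3.75, "payload": 0x00, "city": "alpha"}


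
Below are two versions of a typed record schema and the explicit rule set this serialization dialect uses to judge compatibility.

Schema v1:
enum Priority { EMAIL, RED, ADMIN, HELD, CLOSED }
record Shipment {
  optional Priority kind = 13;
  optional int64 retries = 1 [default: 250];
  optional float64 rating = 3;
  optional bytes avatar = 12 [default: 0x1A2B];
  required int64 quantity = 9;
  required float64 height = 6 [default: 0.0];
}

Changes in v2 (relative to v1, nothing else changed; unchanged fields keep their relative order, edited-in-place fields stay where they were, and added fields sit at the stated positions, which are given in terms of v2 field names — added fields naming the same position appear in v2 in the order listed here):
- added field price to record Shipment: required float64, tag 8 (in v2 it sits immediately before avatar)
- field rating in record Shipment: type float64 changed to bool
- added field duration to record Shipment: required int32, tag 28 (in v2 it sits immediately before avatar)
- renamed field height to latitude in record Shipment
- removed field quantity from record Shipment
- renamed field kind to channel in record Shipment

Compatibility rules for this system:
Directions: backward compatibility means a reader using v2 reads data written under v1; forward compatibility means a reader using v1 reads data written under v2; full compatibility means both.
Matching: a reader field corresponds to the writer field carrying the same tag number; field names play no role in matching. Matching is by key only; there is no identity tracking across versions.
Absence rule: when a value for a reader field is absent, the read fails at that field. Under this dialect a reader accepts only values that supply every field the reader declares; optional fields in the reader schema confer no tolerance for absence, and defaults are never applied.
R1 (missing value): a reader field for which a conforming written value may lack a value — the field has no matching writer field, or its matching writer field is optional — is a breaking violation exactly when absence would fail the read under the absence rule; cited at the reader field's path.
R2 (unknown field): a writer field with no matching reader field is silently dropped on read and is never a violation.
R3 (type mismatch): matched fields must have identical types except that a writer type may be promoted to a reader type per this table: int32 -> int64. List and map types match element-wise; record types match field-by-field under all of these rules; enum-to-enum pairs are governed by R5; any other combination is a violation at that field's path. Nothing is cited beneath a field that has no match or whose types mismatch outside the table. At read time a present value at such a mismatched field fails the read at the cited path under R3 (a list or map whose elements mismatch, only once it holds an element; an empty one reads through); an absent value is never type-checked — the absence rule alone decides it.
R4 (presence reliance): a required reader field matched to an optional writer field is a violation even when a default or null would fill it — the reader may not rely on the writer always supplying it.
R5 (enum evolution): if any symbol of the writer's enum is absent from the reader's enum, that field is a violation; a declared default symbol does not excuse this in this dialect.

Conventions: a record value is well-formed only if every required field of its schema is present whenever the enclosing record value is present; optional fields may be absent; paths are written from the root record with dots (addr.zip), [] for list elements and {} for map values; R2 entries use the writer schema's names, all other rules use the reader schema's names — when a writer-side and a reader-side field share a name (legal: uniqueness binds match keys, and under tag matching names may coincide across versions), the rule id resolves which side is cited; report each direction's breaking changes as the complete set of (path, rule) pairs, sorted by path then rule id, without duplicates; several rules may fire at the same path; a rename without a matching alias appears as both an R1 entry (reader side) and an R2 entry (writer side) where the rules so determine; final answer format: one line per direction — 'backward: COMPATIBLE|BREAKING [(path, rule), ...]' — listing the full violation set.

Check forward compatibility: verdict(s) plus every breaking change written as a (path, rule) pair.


arrows below run writer -> reader for Shipment
checking forward for Shipment: reader v1 against writer v2:
  kind: paired with writer channel (Priority -> Priority; writer optional)
  retries: paired with writer retries (int64 -> int64; writer optional)
  rating: paired with writer rating (bool -> float64; writer optional)
  avatar: paired with writer avatar (bytes -> bytes; writer optional)
  quantity: no writer match
  height: paired with writer latitude (float64 -> float64; writer required)
  leftover writer field: price
  leftover writer field: duration
  rule R1 violated at avatar
  rule R1 violated at kind
  rule R1 violated at quantity
  rule R1 violated at rating
  rule R3 violated at rating
  rule R1 violated at retries
  => 6 violation(s): forward is BREAKING for Shipment
the rest of the Shipment diff is inert for this question:
  added field duration to record Shipment: required int32, tag 28 (in v2 it sits immediately before avatar) -> its effect on Shipment is confined to the backward direction, not asked
  added field price to record Shipment: required float64, tag 8 (in v2 it sits immediately before avatar) -> its effect on Shipment is confined to the backward direction, not asked
  renamed field height to latitude in record Shipment -> fires no rule on Shipment, leaving the asked answer as it is
  renamed field kind to channel in record Shipment -> its effect on Shipment is confined to the backward direction, not asked

forward: BREAKING [(avatar, R1), (kind, R1), (quantity, R1), (rating, R1), (rating, R3), (retries, R1)]


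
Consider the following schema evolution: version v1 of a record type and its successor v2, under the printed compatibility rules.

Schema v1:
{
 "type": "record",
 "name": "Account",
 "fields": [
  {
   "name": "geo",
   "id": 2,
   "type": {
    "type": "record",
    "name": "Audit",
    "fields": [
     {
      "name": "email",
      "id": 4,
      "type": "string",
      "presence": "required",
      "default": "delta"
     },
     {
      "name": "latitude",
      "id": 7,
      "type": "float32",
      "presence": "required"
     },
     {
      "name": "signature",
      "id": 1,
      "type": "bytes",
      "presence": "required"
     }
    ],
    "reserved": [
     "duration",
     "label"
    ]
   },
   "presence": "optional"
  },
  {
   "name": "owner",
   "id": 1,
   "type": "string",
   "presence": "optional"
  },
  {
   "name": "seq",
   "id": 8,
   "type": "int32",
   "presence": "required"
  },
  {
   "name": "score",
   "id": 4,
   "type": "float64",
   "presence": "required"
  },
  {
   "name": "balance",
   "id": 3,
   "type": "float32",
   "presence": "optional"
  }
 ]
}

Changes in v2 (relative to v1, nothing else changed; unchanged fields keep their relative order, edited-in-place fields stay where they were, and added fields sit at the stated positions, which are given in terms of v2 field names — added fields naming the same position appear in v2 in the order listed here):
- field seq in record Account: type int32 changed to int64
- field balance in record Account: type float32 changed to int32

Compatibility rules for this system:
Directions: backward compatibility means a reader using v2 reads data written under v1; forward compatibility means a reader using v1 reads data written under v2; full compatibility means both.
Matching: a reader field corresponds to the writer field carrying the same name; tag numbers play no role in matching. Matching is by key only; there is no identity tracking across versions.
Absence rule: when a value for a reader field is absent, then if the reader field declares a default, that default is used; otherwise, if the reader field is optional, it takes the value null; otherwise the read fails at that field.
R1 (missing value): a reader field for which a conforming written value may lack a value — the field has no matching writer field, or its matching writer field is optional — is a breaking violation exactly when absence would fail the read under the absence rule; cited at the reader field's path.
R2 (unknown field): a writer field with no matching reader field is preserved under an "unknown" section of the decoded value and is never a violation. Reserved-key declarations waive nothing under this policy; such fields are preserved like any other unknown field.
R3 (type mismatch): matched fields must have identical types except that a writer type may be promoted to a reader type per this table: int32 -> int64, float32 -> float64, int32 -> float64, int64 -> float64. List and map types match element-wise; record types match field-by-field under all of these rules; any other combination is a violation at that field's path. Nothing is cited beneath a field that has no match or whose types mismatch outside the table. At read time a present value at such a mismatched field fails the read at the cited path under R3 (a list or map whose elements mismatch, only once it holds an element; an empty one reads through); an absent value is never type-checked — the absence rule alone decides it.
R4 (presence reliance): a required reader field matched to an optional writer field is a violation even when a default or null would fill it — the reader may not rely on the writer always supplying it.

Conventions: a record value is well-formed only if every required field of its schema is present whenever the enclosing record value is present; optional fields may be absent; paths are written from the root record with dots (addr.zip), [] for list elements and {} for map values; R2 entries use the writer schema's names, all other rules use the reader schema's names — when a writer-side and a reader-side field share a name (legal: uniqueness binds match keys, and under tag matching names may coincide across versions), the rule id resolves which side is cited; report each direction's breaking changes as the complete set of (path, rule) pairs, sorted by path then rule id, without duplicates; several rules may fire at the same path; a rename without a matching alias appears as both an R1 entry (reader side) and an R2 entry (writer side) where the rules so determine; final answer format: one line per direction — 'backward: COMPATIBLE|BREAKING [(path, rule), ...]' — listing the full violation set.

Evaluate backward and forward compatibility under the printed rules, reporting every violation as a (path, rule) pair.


arrows below run writer -> reader for Account
backward analysis of Account with v2 as reader and v1 as writer:
  Audit -> Audit, writer optional: geo aligns to geo
  string -> string, writer optional: owner aligns to owner
  int32 -> int64, writer required: seq aligns to seq
  float64 -> float64, writer required: score aligns to score
  float32 -> int32, writer optional: balance aligns to balance
  string -> string, writer required: geo.email aligns to geo.email
  float32 -> float32, writer required: geo.latitude aligns to geo.latitude
  bytes -> bytes, writer required: geo.signature aligns to geo.signature
  rule R3 violated at balance
  => backward verdict for Account: BREAKING, 1 violation(s)
forward analysis of Account with v1 as reader and v2 as writer:
  Audit -> Audit, writer optional: geo aligns to geo
  string -> string, writer optional: owner aligns to owner
  int64 -> int32, writer required: seq aligns to seq
  float64 -> float64, writer required: score aligns to score
  int32 -> float32, writer optional: balance aligns to balance
  string -> string, writer required: geo.email aligns to geo.email
  float32 -> float32, writer required: geo.latitude aligns to geo.latitude
  bytes -> bytes, writer required: geo.signature aligns to geo.signature
  rule R3 violated at balance
  rule R3 violated at seq
  => forward verdict for Account: BREAKING, 2 violation(s)

backward: BREAKING [(balance, R3)]; forward: BREAKING [(balance, R3), (seq, R3)]


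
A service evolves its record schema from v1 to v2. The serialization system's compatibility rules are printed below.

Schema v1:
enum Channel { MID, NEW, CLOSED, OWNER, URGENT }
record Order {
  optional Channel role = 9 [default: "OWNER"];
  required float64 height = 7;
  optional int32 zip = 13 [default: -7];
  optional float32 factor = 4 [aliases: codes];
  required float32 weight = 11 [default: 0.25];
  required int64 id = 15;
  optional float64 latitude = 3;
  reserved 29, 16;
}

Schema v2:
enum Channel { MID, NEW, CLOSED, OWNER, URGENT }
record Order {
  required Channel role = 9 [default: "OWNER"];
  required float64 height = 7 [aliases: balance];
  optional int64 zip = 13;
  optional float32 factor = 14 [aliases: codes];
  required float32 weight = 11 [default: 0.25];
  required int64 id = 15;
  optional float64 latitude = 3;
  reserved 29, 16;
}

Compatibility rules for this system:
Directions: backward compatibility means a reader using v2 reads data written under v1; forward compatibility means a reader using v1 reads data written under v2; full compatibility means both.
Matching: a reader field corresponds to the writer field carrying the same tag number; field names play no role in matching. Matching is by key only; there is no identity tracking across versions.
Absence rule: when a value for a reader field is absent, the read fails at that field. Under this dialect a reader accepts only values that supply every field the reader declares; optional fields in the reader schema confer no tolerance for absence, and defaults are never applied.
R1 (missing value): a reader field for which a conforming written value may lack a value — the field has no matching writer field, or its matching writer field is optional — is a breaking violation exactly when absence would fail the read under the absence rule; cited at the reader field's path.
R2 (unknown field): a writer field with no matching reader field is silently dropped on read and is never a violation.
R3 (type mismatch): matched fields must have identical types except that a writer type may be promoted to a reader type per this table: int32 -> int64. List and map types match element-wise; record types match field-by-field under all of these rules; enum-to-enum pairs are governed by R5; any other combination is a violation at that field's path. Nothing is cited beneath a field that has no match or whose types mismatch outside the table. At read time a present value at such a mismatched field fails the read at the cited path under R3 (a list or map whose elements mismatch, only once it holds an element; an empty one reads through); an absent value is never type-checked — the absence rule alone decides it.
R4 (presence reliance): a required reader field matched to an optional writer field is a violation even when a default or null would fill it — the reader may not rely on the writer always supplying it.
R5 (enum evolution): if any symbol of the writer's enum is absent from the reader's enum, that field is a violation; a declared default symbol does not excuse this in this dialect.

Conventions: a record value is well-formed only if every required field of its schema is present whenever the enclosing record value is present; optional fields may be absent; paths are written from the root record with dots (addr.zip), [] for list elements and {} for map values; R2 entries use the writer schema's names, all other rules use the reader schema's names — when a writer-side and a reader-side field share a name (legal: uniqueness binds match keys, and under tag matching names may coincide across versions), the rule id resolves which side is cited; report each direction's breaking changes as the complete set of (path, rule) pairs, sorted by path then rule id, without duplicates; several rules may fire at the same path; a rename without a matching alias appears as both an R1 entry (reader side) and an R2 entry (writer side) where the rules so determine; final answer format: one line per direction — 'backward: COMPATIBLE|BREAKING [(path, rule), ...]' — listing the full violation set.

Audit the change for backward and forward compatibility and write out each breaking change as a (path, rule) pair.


arrows below run writer -> reader for Order
backward for Order (reader v2, writer v1):
  writer optional, Channel -> Channel: reader role maps from writer role
  writer required, float64 -> float64: reader height maps from writer height
  writer optional, int32 -> int64: reader zip maps from writer zip
  factor: no writer match
  writer required, float32 -> float32: reader weight maps from writer weight
  writer required, int64 -> int64: reader id maps from writer id
  writer optional, float64 -> float64: reader latitude maps from writer latitude
  leftover writer field: factor
  R1 fires at factor
  R1 fires at latitude
  R1 fires at role
  R4 fires at role
  R1 fires at zip
  => backward: BREAKING (5)
forward for Order (reader v1, writer v2):
  writer required, Channel -> Channel: reader role maps from writer role
  writer required, float64 -> float64: reader height maps from writer height
  writer optional, int64 -> int32: reader zip maps from writer zip
  factor: no writer match
  writer required, float32 -> float32: reader weight maps from writer weight
  writer required, int64 -> int64: reader id maps from writer id
  writer optional, float64 -> float64: reader latitude maps from writer latitude
  leftover writer field: factor
  R1 fires at factor
  R1 fires at latitude
  R1 fires at zip
  R3 fires at zip
  => forward: BREAKING (4)

backward: BREAKING [(factor, R1), (latitude, R1), (role, R1), (role, R4), (zip, R1)]; forward: BREAKING [(factor, R1), (latitude, R1), (zip, R1), (zip, R3)]
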